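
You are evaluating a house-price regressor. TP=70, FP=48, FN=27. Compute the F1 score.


Precision = 70/118 = 0.5932
Recall = 70/97 = 0.7216
F1 = 2·P·R/(P+R) = 2·TP/(2·TP+FP+FN) = 140/(140+48+27) = 140/215 = 0.6512

0.6512


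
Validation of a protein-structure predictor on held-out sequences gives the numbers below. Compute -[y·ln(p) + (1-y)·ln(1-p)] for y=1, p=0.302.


BCE = -[y·ln(p) + (1-y)·ln(1-p)]
= -1·ln(0.302) - 0
= -ln(0.302) = 1.1973

1.1973


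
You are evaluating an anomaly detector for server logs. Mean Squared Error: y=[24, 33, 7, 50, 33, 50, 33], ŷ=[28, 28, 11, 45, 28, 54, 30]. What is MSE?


Squared errors: (24-28)²=16, (33-28)²=25, (7-11)²=16, (50-45)²=25, (33-28)²=25, (50-54)²=16, (33-30)²=9
Sum = 132
MSE = 132/7 = 132/7

132/7


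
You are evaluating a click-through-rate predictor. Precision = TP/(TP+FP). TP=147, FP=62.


Precision = TP/(TP+FP)
= 147/(147+62)
= 147/209 = 70.33%

70.33%


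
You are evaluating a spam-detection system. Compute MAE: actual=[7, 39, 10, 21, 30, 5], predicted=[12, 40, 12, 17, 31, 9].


Absolute errors: |7-12|=5, |39-40|=1, |10-12|=2, |21-17|=4, |30-31|=1, |5-9|=4
Sum = 17
MAE = 17/6 = 17/6

17/6


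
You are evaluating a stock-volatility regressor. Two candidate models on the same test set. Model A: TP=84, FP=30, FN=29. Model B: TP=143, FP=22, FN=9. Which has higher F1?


Model A: P=84/114=0.7368, R=84/113=0.7434, F1=2PR/(P+R)=2TP/(2TP+FP+FN)=168/227=0.7401
Model B: P=143/165=0.8667, R=143/152=0.9408, F1=2PR/(P+R)=2TP/(2TP+FP+FN)=286/317=0.9022
0.7401 < 0.9022 → Model B

Model B


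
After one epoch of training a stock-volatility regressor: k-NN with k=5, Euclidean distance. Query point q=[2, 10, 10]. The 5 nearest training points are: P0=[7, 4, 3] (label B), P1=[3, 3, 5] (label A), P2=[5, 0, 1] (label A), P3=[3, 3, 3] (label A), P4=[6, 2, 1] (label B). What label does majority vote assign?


d(q,P0) = 10.4881  (label B)
d(q,P1) = 8.6603  (label A)
d(q,P2) = 13.784  (label A)
d(q,P3) = 9.9499  (label A)
d(q,P4) = 12.6886  (label B)
Votes: A=3, B=2
Majority → A

A


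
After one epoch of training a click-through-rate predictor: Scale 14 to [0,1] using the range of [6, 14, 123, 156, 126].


min=6, max=156
(14-6)/(156-6) = 8/150 = 0.0533

0.0533


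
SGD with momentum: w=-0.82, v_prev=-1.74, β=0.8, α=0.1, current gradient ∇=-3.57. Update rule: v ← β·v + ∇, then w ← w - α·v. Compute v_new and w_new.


v_new = 0.8·-1.74 - 3.57 = -1.392 - 3.57 = -4.962
w_new = -0.82 - 0.1·-4.962 = -0.82 + 0.4962 = -0.3238

v_new=-4.962, w_new=-0.3238


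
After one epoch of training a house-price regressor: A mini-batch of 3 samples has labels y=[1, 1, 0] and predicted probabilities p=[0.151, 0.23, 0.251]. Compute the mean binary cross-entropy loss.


L[0] = -ln(0.151) = 1.8905
L[1] = -ln(0.23) = 1.4697
L[2] = -ln(1-0.251) = -ln(0.749) = 0.289
mean = (1.8905 + 1.4697 + 0.289)/3 = 1.2164

1.2164


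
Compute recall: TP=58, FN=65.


Recall = TP/(TP+FN)
= 58/(58+65)
= 58/123 = 47.15%

47.15%


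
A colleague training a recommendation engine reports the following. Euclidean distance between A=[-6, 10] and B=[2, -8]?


d = √((-6-2)² + (10+ 8)²)
  = √(64 + 324)
  = √388 = 19.6977

19.6977


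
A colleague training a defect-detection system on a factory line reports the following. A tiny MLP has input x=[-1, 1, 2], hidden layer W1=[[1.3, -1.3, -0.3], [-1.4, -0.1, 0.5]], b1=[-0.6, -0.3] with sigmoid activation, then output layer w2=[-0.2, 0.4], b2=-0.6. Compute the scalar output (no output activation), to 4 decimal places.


z1[0] = (1.3)·(-1) + (-1.3)·(1) + (-0.3)·(2) - 0.6 = -3.8
z1[1] = (-1.4)·(-1) + (-0.1)·(1) + (0.5)·(2) - 0.3 = 2.0
h = sigmoid(z1) = [0.0219, 0.8808]
output = (-0.2)·(0.0219) + (0.4)·(0.8808) - 0.6 = -0.2521

-0.2521


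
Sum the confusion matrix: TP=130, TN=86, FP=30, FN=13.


Total = TP + TN + FP + FN
= 130 + 86 + 30 + 13
= 259
(Predicted positive: 160, predicted negative: 99)

259


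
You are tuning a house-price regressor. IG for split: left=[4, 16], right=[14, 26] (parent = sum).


Parent = [18, 42], H_parent = 0.8813
H_left = 0.7219 (n=20), H_right = 0.9341 (n=40)
H_children = (20/60)·0.7219 + (40/60)·0.9341 = 0.8634
IG = 0.8813 - 0.8634 = 0.0179

0.0179


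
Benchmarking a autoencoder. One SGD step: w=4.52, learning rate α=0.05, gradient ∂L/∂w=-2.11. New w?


w_new = w - α·∇
= 4.52 - 0.05·-2.11
= 4.52 + 0.1055
= 4.6255

4.6255


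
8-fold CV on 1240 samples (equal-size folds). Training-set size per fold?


Fold size = 1240/8 = 155
Training per fold = 1240 - 155 = 1085

1085


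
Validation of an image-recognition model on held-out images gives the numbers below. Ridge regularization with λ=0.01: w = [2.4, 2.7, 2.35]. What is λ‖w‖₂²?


‖w‖₂² = (2.4)² + (2.7)² + (2.35)²
     = 5.76 + 7.29 + 5.5225
     = 18.5725
λ·‖w‖₂² = 0.01·18.5725 = 0.185725

0.185725


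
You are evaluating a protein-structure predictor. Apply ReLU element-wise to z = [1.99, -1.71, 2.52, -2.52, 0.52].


ReLU(1.99) = max(0, 1.99) = 1.99
ReLU(-1.71) = max(0, -1.71) = 0.0
ReLU(2.52) = max(0, 2.52) = 2.52
ReLU(-2.52) = max(0, -2.52) = 0.0
ReLU(0.52) = max(0, 0.52) = 0.52
result = [1.99, 0.0, 2.52, 0.0, 0.52]

[1.99, 0.0, 2.52, 0.0, 0.52]


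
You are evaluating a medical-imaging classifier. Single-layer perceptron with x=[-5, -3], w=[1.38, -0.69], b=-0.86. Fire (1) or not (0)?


z = (-5)·(1.38) + (-3)·(-0.69) - 0.86
  = -5.69
step(z) = 0 (z<0)

0


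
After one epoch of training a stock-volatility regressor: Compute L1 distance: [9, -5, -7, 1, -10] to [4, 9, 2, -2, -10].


d = |9-4| + |-5-9| + |-7-2| + |1+ 2| + |-10+ 10|
  = 5 + 14 + 9 + 3 + 0
  = 31

31


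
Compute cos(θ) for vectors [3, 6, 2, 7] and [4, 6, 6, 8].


A·B = 3·4 + 6·6 + 2·6 + 7·8 = 116
‖A‖ = √98 = 9.8995, ‖B‖ = √152 = 12.3288
cos = 116/(√98·√152) = 116/√14896 = 0.9504

0.9504


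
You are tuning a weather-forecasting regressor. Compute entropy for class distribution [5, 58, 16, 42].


Probabilities: [5/121, 58/121, 16/121, 42/121] ≈ [0.0413, 0.4793, 0.1322, 0.3471]
H = -((5/121)·log₂(5/121) + (58/121)·log₂(58/121) + (16/121)·log₂(16/121) + (42/121)·log₂(42/121))
  = 1.6143 bits

1.6143 bits


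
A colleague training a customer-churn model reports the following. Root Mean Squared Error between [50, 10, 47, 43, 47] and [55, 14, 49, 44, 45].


MSE = 50/5 = 10
RMSE = √(50/5) = 3.1623

3.1623


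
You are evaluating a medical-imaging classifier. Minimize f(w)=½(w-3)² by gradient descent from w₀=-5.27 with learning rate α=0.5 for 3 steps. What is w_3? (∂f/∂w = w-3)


step 1: grad = -5.27-3 = -8.27; w = -5.27 - 0.5·(-8.27) = -1.135
step 2: grad = -1.135-3 = -4.135; w = -1.135 - 0.5·(-4.135) = 0.9325
step 3: grad = 0.9325-3 = -2.0675; w = 0.9325 - 0.5·(-2.0675) = 1.96625

1.96625


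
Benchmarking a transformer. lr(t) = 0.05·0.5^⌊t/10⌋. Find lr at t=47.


n_drops = ⌊47/10⌋ = 4
lr = 0.05·0.5^4 = 0.05·0.0625 = 0.003125

0.003125


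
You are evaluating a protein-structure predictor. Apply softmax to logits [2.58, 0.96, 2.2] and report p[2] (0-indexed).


Exponentials: e^2.58=13.1971, e^0.96=2.6117, e^2.2=9.025
Sum = 24.8338
Softmax = [0.5314, 0.1052, 0.3634]
p[2] = 9.025/24.8338 = 0.3634

0.3634


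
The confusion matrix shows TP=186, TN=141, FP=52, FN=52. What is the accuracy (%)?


Accuracy = (TP+TN)/(TP+TN+FP+FN)
= (186+141)/(431)
= 327/431 = 75.87%

75.87%


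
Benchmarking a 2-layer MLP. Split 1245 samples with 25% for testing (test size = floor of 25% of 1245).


Test = ⌊1245·25/100⌋ = 311
Train = 1245 - 311 = 934

Train: 934, Test: 311


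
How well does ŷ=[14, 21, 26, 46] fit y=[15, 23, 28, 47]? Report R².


ȳ = 28.25
SS_res = Σ(y-ŷ)² = 10
SS_tot = Σ(y-ȳ)² = 554.75
R² = 1 - SS_res/SS_tot = 1 - 0.018 = 0.982

0.982


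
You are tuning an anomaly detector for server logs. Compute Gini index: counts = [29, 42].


Probabilities: [29/71, 42/71] ≈ [0.4085, 0.5915]
Σpᵢ² = (841 + 1764)/71² = 2605/5041
Gini = 1 - Σpᵢ² = 1 - 2605/5041 = 0.4832

0.4832


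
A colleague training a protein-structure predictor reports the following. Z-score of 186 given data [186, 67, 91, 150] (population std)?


μ = 123.5, σ = 47.0558
z = (186 - 123.5)/47.0558 = 1.3282

1.3282


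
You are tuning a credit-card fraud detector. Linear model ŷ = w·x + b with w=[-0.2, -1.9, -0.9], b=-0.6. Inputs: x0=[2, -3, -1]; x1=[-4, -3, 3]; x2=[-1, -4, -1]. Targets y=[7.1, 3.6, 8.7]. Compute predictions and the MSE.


ŷ0 = (-0.2)·(2) + (-1.9)·(-3) + (-0.9)·(-1) - 0.6 = 5.6
ŷ1 = (-0.2)·(-4) + (-1.9)·(-3) + (-0.9)·(3) - 0.6 = 3.2
ŷ2 = (-0.2)·(-1) + (-1.9)·(-4) + (-0.9)·(-1) - 0.6 = 8.1
errors² = [2.25, 0.16, 0.36]
MSE = 2.7700/3 = 0.9233

0.9233


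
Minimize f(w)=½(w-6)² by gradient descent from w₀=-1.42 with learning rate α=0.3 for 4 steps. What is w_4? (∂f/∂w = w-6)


step 1: grad = -1.42-6 = -7.42; w = -1.42 - 0.3·(-7.42) = 0.806
step 2: grad = 0.806-6 = -5.194; w = 0.806 - 0.3·(-5.194) = 2.3642
step 3: grad = 2.3642-6 = -3.6358; w = 2.3642 - 0.3·(-3.6358) = 3.45494
step 4: grad = 3.45494-6 = -2.54506; w = 3.45494 - 0.3·(-2.54506) = 4.218458

4.218458


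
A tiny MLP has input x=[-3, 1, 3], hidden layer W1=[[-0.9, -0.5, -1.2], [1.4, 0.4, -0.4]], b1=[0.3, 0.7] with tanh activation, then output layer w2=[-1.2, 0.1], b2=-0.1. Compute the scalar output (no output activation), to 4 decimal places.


z1[0] = (-0.9)·(-3) + (-0.5)·(1) + (-1.2)·(3) + 0.3 = -1.1
z1[1] = (1.4)·(-3) + (0.4)·(1) + (-0.4)·(3) + 0.7 = -4.3
h = tanh(z1) = [-0.8005, -0.9996]
output = (-1.2)·(-0.8005) + (0.1)·(-0.9996) - 0.1 = 0.7606

0.7606


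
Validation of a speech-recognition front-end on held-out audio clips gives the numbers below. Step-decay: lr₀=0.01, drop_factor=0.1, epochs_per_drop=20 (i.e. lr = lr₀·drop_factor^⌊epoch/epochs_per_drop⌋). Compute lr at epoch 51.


n_drops = ⌊51/20⌋ = 2
lr = 0.01·0.1^2 = 0.01·0.01 = 0.0001

0.0001


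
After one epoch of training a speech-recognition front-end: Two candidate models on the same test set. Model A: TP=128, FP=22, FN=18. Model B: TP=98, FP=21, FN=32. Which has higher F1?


Model A: P=128/150=0.8533, R=128/146=0.8767, F1=2PR/(P+R)=2TP/(2TP+FP+FN)=256/296=0.8649
Model B: P=98/119=0.8235, R=98/130=0.7538, F1=2PR/(P+R)=2TP/(2TP+FP+FN)=196/249=0.7871
0.8649 > 0.7871 → Model A

Model A


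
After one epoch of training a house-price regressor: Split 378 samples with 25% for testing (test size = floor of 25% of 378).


Test = ⌊378·25/100⌋ = 94
Train = 378 - 94 = 284

Train: 284, Test: 94


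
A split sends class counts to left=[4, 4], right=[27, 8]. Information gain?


Parent = [31, 12], H_parent = 0.8542
H_left = 1 (n=8), H_right = 0.7755 (n=35)
H_children = (8/43)·1 + (35/43)·0.7755 = 0.8173
IG = 0.8542 - 0.8173 = 0.0369

0.0369


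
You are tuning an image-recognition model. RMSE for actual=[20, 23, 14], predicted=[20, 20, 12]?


MSE = 13/3 = 4.3333
RMSE = √(13/3) = 2.0817

2.0817


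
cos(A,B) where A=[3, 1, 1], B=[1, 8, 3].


A·B = 3·1 + 1·8 + 1·3 = 14
‖A‖ = √11 = 3.3166, ‖B‖ = √74 = 8.6023
cos = 14/(√11·√74) = 14/√814 = 0.4907

0.4907


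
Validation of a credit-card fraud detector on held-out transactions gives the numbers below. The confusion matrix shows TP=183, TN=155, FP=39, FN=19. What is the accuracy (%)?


Accuracy = (TP+TN)/(TP+TN+FP+FN)
= (183+155)/(396)
= 338/396 = 85.35%

85.35%


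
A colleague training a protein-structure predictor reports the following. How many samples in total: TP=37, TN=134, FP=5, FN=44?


Total = TP + TN + FP + FN
= 37 + 134 + 5 + 44
= 220
(Predicted positive: 42, predicted negative: 178)

220


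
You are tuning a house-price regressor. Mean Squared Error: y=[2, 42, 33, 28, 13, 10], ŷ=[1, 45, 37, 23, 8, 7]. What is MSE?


Squared errors: (2-1)²=1, (42-45)²=9, (33-37)²=16, (28-23)²=25, (13-8)²=25, (10-7)²=9
Sum = 85
MSE = 85/6 = 85/6

85/6


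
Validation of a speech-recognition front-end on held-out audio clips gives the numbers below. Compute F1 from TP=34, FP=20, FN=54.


Precision = 34/54 = 0.6296
Recall = 34/88 = 0.3864
F1 = 2·P·R/(P+R) = 2·TP/(2·TP+FP+FN) = 68/(68+20+54) = 68/142 = 0.4789

0.4789


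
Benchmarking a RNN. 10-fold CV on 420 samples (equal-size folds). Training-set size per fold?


Fold size = 420/10 = 42
Training per fold = 420 - 42 = 378

378


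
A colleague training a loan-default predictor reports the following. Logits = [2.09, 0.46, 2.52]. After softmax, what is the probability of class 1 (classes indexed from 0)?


Exponentials: e^2.09=8.0849, e^0.46=1.5841, e^2.52=12.4286
Sum = 22.0976
Softmax = [0.3659, 0.0717, 0.5624]
p[1] = 1.5841/22.0976 = 0.0717

0.0717


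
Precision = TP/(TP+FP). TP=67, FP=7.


Precision = TP/(TP+FP)
= 67/(67+7)
= 67/74 = 90.54%

90.54%


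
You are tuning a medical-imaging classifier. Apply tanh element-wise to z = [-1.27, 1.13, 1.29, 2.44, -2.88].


tanh(-1.27) = -0.8538
tanh(1.13) = 0.811
tanh(1.29) = 0.8591
tanh(2.44) = 0.9849
tanh(-2.88) = -0.9937
result = [-0.8538, 0.811, 0.8591, 0.9849, -0.9937]

[-0.8538, 0.811, 0.8591, 0.9849, -0.9937]


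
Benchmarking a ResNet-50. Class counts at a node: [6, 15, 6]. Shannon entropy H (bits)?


Probabilities: [6/27, 15/27, 6/27] ≈ [0.2222, 0.5556, 0.2222]
H = -((6/27)·log₂(6/27) + (15/27)·log₂(15/27) + (6/27)·log₂(6/27))
  = 1.4355 bits

1.4355 bits


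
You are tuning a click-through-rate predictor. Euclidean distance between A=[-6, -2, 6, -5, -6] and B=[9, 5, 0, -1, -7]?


d = √((-6-9)² + (-2-5)² + (6-0)² + (-5+ 1)² + (-6+ 7)²)
  = √(225 + 49 + 36 + 16 + 1)
  = √327 = 18.0831

18.0831


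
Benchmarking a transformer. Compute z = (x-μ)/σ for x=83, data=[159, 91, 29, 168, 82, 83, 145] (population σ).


μ = 108.1429, σ = 46.9055
z = (83 - 108.1429)/46.9055 = -0.536

-0.536


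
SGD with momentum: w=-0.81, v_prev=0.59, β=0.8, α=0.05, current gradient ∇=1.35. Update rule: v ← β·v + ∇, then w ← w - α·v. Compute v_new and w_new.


v_new = 0.8·0.59 + 1.35 = 0.472 + 1.35 = 1.822
w_new = -0.81 - 0.05·1.822 = -0.81 - 0.0911 = -0.9011

v_new=1.822, w_new=-0.9011


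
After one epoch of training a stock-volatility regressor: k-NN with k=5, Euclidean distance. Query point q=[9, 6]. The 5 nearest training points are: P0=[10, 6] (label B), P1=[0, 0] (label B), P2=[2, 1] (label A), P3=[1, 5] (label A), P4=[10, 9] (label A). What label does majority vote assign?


d(q,P0) = 1.0  (label B)
d(q,P1) = 10.8167  (label B)
d(q,P2) = 8.6023  (label A)
d(q,P3) = 8.0623  (label A)
d(q,P4) = 3.1623  (label A)
Votes: A=3, B=2
Majority → A

A


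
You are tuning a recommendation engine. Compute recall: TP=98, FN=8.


Recall = TP/(TP+FN)
= 98/(98+8)
= 98/106 = 92.45%

92.45%


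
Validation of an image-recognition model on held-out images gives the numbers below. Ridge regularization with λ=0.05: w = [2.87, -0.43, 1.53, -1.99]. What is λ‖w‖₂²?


‖w‖₂² = (2.87)² + (-0.43)² + (1.53)² + (-1.99)²
     = 8.2369 + 0.1849 + 2.3409 + 3.9601
     = 14.7228
λ·‖w‖₂² = 0.05·14.7228 = 0.73614

0.73614


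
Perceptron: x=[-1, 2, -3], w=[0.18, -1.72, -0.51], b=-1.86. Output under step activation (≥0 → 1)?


z = (-1)·(0.18) + (2)·(-1.72) + (-3)·(-0.51) - 1.86
  = -3.95
step(z) = 0 (z<0)

0


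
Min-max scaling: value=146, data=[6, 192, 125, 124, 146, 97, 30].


min=6, max=192
(146-6)/(192-6) = 140/186 = 0.7527

0.7527


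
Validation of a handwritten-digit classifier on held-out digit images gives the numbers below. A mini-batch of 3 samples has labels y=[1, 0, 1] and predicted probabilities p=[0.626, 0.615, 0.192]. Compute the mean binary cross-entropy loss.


L[0] = -ln(0.626) = 0.4684
L[1] = -ln(1-0.615) = -ln(0.385) = 0.9545
L[2] = -ln(0.192) = 1.6503
mean = (0.4684 + 0.9545 + 1.6503)/3 = 1.0244

1.0244


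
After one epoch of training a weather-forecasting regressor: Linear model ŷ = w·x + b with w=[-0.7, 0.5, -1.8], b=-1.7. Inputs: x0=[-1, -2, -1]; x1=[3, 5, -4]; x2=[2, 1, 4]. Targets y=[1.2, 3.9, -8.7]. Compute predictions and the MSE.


ŷ0 = (-0.7)·(-1) + (0.5)·(-2) + (-1.8)·(-1) - 1.7 = -0.2
ŷ1 = (-0.7)·(3) + (0.5)·(5) + (-1.8)·(-4) - 1.7 = 5.9
ŷ2 = (-0.7)·(2) + (0.5)·(1) + (-1.8)·(4) - 1.7 = -9.8
errors² = [1.96, 4.0, 1.21]
MSE = 7.1700/3 = 2.39

2.39


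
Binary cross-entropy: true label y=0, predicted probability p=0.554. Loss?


BCE = -[y·ln(p) + (1-y)·ln(1-p)]
= -0 - 1·ln(1-0.554)
= -ln(0.446) = 0.8074

0.8074


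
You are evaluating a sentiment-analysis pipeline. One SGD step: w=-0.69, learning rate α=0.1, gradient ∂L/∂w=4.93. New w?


w_new = w - α·∇
= -0.69 - 0.1·4.93
= -0.69 - 0.493
= -1.183

-1.183


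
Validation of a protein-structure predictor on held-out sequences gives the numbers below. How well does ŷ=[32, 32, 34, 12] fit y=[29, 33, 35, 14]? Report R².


ȳ = 27.75
SS_res = Σ(y-ŷ)² = 15
SS_tot = Σ(y-ȳ)² = 270.75
R² = 1 - SS_res/SS_tot = 1 - 0.0554 = 0.9446

0.9446


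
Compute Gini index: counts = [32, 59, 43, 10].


Probabilities: [32/144, 59/144, 43/144, 10/144] ≈ [0.2222, 0.4097, 0.2986, 0.0694]
Σpᵢ² = (1024 + 3481 + 1849 + 100)/144² = 6454/20736
Gini = 1 - Σpᵢ² = 1 - 6454/20736 = 0.6888

0.6888


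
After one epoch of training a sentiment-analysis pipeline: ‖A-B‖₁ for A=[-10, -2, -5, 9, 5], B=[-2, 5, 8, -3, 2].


d = |-10+ 2| + |-2-5| + |-5-8| + |9+ 3| + |5-2|
  = 8 + 7 + 13 + 12 + 3
  = 43

43


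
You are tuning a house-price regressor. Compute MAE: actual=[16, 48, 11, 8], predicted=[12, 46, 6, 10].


Absolute errors: |16-12|=4, |48-46|=2, |11-6|=5, |8-10|=2
Sum = 13
MAE = 13/4 = 13/4

13/4


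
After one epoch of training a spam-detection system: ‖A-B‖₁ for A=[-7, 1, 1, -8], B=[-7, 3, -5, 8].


d = |-7+ 7| + |1-3| + |1+ 5| + |-8-8|
  = 0 + 2 + 6 + 16
  = 24

24


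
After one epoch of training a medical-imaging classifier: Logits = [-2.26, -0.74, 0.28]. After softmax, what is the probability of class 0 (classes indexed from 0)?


Exponentials: e^-2.26=0.1044, e^-0.74=0.4771, e^0.28=1.3231
Sum = 1.9046
Softmax = [0.0548, 0.2505, 0.6947]
p[0] = 0.1044/1.9046 = 0.0548

0.0548


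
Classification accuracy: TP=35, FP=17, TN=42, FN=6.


Accuracy = (TP+TN)/(TP+TN+FP+FN)
= (35+42)/(100)
= 77/100 = 77.0%

77.0%


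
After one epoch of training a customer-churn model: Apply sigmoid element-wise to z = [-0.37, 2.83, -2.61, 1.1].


σ(-0.37) = 1/(1+e^0.37) = 0.4085
σ(2.83) = 1/(1+e^-2.83) = 0.9443
σ(-2.61) = 1/(1+e^2.61) = 0.0685
σ(1.1) = 1/(1+e^-1.1) = 0.7503
result = [0.4085, 0.9443, 0.0685, 0.7503]

[0.4085, 0.9443, 0.0685, 0.7503]


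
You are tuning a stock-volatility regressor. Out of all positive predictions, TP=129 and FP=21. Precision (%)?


Precision = TP/(TP+FP)
= 129/(129+21)
= 129/150 = 86.0%

86.0%


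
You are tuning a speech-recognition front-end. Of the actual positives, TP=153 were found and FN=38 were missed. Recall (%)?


Recall = TP/(TP+FN)
= 153/(153+38)
= 153/191 = 80.1%

80.1%


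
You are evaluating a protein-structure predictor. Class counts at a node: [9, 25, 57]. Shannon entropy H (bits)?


Probabilities: [9/91, 25/91, 57/91] ≈ [0.0989, 0.2747, 0.6264]
H = -((9/91)·log₂(9/91) + (25/91)·log₂(25/91) + (57/91)·log₂(57/91))
  = 1.2649 bits

1.2649 bits


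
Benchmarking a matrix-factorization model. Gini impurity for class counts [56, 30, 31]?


Probabilities: [56/117, 30/117, 31/117] ≈ [0.4786, 0.2564, 0.265]
Σpᵢ² = (3136 + 900 + 961)/117² = 4997/13689
Gini = 1 - Σpᵢ² = 1 - 4997/13689 = 0.635

0.635


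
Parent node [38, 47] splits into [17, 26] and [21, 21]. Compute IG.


Parent = [38, 47], H_parent = 0.9919
H_left = 0.9682 (n=43), H_right = 1 (n=42)
H_children = (43/85)·0.9682 + (42/85)·1 = 0.9839
IG = 0.9919 - 0.9839 = 0.008

0.008


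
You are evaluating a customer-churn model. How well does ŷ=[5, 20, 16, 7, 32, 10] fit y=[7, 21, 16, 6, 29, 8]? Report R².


ȳ = 14.5
SS_res = Σ(y-ŷ)² = 19
SS_tot = Σ(y-ȳ)² = 425.5
R² = 1 - SS_res/SS_tot = 1 - 0.0447 = 0.9553

0.9553


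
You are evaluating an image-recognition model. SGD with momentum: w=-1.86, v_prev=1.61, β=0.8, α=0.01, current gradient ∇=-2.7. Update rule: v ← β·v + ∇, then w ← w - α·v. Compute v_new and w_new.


v_new = 0.8·1.61 - 2.7 = 1.288 - 2.7 = -1.412
w_new = -1.86 - 0.01·-1.412 = -1.86 + 0.01412 = -1.84588

v_new=-1.412, w_new=-1.84588


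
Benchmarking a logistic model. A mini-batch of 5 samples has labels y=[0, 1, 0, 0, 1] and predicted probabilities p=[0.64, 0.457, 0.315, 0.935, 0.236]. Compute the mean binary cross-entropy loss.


L[0] = -ln(1-0.64) = -ln(0.36) = 1.0217
L[1] = -ln(0.457) = 0.7831
L[2] = -ln(1-0.315) = -ln(0.685) = 0.3783
L[3] = -ln(1-0.935) = -ln(0.065) = 2.7334
L[4] = -ln(0.236) = 1.4439
mean = (1.0217 + 0.7831 + 0.3783 + 2.7334 + 1.4439)/5 = 1.2721

1.2721


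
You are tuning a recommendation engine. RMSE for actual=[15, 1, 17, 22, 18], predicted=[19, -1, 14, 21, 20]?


MSE = 34/5 = 6.8
RMSE = √(34/5) = 2.6077

2.6077


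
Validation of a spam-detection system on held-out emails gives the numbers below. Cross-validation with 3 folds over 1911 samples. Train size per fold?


Fold size = 1911/3 = 637
Training per fold = 1911 - 637 = 1274

1274


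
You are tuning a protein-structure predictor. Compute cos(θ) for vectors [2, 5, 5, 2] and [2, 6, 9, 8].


A·B = 2·2 + 5·6 + 5·9 + 2·8 = 95
‖A‖ = √58 = 7.6158, ‖B‖ = √185 = 13.6015
cos = 95/(√58·√185) = 95/√10730 = 0.9171

0.9171


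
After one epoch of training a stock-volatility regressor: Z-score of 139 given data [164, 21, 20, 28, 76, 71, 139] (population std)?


μ = 74.1429, σ = 53.6907
z = (139 - 74.1429)/53.6907 = 1.208

1.208


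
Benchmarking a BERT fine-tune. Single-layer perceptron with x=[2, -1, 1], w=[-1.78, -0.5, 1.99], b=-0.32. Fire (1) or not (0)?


z = (2)·(-1.78) + (-1)·(-0.5) + (1)·(1.99) - 0.32
  = -1.39
step(z) = 0 (z<0)

0


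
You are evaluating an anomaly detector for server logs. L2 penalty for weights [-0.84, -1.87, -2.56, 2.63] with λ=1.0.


‖w‖₂² = (-0.84)² + (-1.87)² + (-2.56)² + (2.63)²
     = 0.7056 + 3.4969 + 6.5536 + 6.9169
     = 17.673
λ·‖w‖₂² = 1.0·17.673 = 17.673

17.673


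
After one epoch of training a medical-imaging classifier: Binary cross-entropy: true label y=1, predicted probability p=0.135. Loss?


BCE = -[y·ln(p) + (1-y)·ln(1-p)]
= -1·ln(0.135) - 0
= -ln(0.135) = 2.0025

2.0025


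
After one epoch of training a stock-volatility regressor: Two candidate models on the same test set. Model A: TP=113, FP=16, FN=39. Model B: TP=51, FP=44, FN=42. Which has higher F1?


Model A: P=113/129=0.876, R=113/152=0.7434, F1=2PR/(P+R)=2TP/(2TP+FP+FN)=226/281=0.8043
Model B: P=51/95=0.5368, R=51/93=0.5484, F1=2PR/(P+R)=2TP/(2TP+FP+FN)=102/188=0.5426
0.8043 > 0.5426 → Model A

Model A


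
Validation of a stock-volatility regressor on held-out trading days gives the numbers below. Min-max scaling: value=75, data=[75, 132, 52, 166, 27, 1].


min=1, max=166
(75-1)/(166-1) = 74/165 = 0.4485

0.4485


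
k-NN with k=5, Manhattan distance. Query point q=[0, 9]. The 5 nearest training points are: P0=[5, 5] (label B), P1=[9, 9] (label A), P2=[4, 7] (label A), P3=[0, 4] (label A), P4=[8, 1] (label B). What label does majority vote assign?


d(q,P0) = 9  (label B)
d(q,P1) = 9  (label A)
d(q,P2) = 6  (label A)
d(q,P3) = 5  (label A)
d(q,P4) = 16  (label B)
Votes: A=3, B=2
Majority → A

A


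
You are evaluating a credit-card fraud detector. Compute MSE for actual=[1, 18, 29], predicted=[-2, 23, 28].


Squared errors: (1+ 2)²=9, (18-23)²=25, (29-28)²=1
Sum = 35
MSE = 35/3 = 35/3

35/3


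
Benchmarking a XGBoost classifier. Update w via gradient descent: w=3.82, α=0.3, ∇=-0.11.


w_new = w - α·∇
= 3.82 - 0.3·-0.11
= 3.82 + 0.033
= 3.853

3.853


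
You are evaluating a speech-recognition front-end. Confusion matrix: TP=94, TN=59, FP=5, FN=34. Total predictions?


Total = TP + TN + FP + FN
= 94 + 59 + 5 + 34
= 192
(Predicted positive: 99, predicted negative: 93)

192


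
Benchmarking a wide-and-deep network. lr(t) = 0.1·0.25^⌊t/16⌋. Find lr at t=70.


n_drops = ⌊70/16⌋ = 4
lr = 0.1·0.25^4 = 0.1·0.00390625 = 0.000390625

0.000390625


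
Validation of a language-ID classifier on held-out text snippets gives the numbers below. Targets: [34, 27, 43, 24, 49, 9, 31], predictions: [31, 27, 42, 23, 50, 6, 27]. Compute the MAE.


Absolute errors: |34-31|=3, |27-27|=0, |43-42|=1, |24-23|=1, |49-50|=1, |9-6|=3, |31-27|=4
Sum = 13
MAE = 13/7 = 13/7

13/7


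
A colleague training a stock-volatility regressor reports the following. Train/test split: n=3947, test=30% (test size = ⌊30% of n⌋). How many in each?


Test = ⌊3947·30/100⌋ = 1184
Train = 3947 - 1184 = 2763

Train: 2763, Test: 1184


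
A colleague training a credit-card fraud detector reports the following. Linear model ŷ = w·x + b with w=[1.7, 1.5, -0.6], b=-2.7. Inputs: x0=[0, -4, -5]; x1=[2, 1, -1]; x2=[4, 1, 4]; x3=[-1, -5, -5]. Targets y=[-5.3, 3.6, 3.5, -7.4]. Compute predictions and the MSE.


ŷ0 = (1.7)·(0) + (1.5)·(-4) + (-0.6)·(-5) - 2.7 = -5.7
ŷ1 = (1.7)·(2) + (1.5)·(1) + (-0.6)·(-1) - 2.7 = 2.8
ŷ2 = (1.7)·(4) + (1.5)·(1) + (-0.6)·(4) - 2.7 = 3.2
ŷ3 = (1.7)·(-1) + (1.5)·(-5) + (-0.6)·(-5) - 2.7 = -8.9
errors² = [0.16, 0.64, 0.09, 2.25]
MSE = 3.1400/4 = 0.785

0.785


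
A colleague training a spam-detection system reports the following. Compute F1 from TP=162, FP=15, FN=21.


Precision = 162/177 = 0.9153
Recall = 162/183 = 0.8852
F1 = 2·P·R/(P+R) = 2·TP/(2·TP+FP+FN) = 324/(324+15+21) = 324/360 = 0.9

0.9


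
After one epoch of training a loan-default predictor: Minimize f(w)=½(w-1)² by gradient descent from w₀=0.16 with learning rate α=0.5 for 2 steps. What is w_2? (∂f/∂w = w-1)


step 1: grad = 0.16-1 = -0.84; w = 0.16 - 0.5·(-0.84) = 0.58
step 2: grad = 0.58-1 = -0.42; w = 0.58 - 0.5·(-0.42) = 0.79

0.79


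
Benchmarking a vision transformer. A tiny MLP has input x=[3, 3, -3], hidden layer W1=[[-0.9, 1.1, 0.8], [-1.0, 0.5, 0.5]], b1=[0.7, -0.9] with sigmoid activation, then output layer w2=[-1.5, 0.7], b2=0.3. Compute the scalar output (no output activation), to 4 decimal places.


z1[0] = (-0.9)·(3) + (1.1)·(3) + (0.8)·(-3) + 0.7 = -1.1
z1[1] = (-1.0)·(3) + (0.5)·(3) + (0.5)·(-3) - 0.9 = -3.9
h = sigmoid(z1) = [0.2497, 0.0198]
output = (-1.5)·(0.2497) + (0.7)·(0.0198) + 0.3 = -0.0607

-0.0607


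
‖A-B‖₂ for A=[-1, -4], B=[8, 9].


d = √((-1-8)² + (-4-9)²)
  = √(81 + 169)
  = √250 = 15.8114

15.8114


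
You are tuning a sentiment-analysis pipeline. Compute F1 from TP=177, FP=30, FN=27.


Precision = 177/207 = 0.8551
Recall = 177/204 = 0.8676
F1 = 2·P·R/(P+R) = 2·TP/(2·TP+FP+FN) = 354/(354+30+27) = 354/411 = 0.8613

0.8613


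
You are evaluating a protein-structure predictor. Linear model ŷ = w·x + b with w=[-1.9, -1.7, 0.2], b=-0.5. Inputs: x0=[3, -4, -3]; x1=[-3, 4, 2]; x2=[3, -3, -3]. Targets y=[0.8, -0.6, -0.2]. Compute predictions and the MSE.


ŷ0 = (-1.9)·(3) + (-1.7)·(-4) + (0.2)·(-3) - 0.5 = 0.0
ŷ1 = (-1.9)·(-3) + (-1.7)·(4) + (0.2)·(2) - 0.5 = -1.2
ŷ2 = (-1.9)·(3) + (-1.7)·(-3) + (0.2)·(-3) - 0.5 = -1.7
errors² = [0.64, 0.36, 2.25]
MSE = 3.2500/3 = 1.0833

1.0833


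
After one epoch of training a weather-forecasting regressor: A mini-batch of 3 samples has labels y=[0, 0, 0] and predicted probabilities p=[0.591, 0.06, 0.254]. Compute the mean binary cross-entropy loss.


L[0] = -ln(1-0.591) = -ln(0.409) = 0.894
L[1] = -ln(1-0.06) = -ln(0.94) = 0.0619
L[2] = -ln(1-0.254) = -ln(0.746) = 0.293
mean = (0.894 + 0.0619 + 0.293)/3 = 0.4163

0.4163


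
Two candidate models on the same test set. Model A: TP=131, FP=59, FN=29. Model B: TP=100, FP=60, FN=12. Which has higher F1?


Model A: P=131/190=0.6895, R=131/160=0.8187, F1=2PR/(P+R)=2TP/(2TP+FP+FN)=262/350=0.7486
Model B: P=100/160=0.625, R=100/112=0.8929, F1=2PR/(P+R)=2TP/(2TP+FP+FN)=200/272=0.7353
0.7486 > 0.7353 → Model A

Model A


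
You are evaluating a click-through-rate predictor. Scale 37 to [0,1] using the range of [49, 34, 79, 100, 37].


min=34, max=100
(37-34)/(100-34) = 3/66 = 0.0455

0.0455


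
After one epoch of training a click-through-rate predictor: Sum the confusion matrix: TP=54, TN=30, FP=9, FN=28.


Total = TP + TN + FP + FN
= 54 + 30 + 9 + 28
= 121
(Predicted positive: 63, predicted negative: 58)

121


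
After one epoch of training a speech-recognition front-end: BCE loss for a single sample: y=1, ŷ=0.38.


BCE = -[y·ln(p) + (1-y)·ln(1-p)]
= -1·ln(0.38) - 0
= -ln(0.38) = 0.9676

0.9676


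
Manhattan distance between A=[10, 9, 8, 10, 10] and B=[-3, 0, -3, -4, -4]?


d = |10+ 3| + |9-0| + |8+ 3| + |10+ 4| + |10+ 4|
  = 13 + 9 + 11 + 14 + 14
  = 61

61


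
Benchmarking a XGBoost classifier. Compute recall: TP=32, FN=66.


Recall = TP/(TP+FN)
= 32/(32+66)
= 32/98 = 32.65%

32.65%


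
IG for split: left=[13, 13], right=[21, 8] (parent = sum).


Parent = [34, 21], H_parent = 0.9593
H_left = 1 (n=26), H_right = 0.8498 (n=29)
H_children = (26/55)·1 + (29/55)·0.8498 = 0.9208
IG = 0.9593 - 0.9208 = 0.0385

0.0385


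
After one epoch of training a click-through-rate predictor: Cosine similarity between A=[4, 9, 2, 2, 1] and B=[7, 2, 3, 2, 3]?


A·B = 4·7 + 9·2 + 2·3 + 2·2 + 1·3 = 59
‖A‖ = √106 = 10.2956, ‖B‖ = √75 = 8.6603
cos = 59/(√106·√75) = 59/√7950 = 0.6617

0.6617


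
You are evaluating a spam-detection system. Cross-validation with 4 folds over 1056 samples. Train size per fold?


Fold size = 1056/4 = 264
Training per fold = 1056 - 264 = 792

792


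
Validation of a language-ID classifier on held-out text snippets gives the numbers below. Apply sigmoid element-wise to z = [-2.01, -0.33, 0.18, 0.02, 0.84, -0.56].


σ(-2.01) = 1/(1+e^2.01) = 0.1182
σ(-0.33) = 1/(1+e^0.33) = 0.4182
σ(0.18) = 1/(1+e^-0.18) = 0.5449
σ(0.02) = 1/(1+e^-0.02) = 0.505
σ(0.84) = 1/(1+e^-0.84) = 0.6985
σ(-0.56) = 1/(1+e^0.56) = 0.3635
result = [0.1182, 0.4182, 0.5449, 0.505, 0.6985, 0.3635]

[0.1182, 0.4182, 0.5449, 0.505, 0.6985, 0.3635]


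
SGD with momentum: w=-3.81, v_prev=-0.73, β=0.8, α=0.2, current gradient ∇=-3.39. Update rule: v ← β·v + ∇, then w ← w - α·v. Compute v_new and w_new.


v_new = 0.8·-0.73 - 3.39 = -0.584 - 3.39 = -3.974
w_new = -3.81 - 0.2·-3.974 = -3.81 + 0.7948 = -3.0152

v_new=-3.974, w_new=-3.0152


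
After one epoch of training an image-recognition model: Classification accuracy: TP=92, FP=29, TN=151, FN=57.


Accuracy = (TP+TN)/(TP+TN+FP+FN)
= (92+151)/(329)
= 243/329 = 73.86%

73.86%


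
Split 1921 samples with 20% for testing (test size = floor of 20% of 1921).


Test = ⌊1921·20/100⌋ = 384
Train = 1921 - 384 = 1537

Train: 1537, Test: 384


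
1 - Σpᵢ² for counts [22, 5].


Probabilities: [22/27, 5/27] ≈ [0.8148, 0.1852]
Σpᵢ² = (484 + 25)/27² = 509/729
Gini = 1 - Σpᵢ² = 1 - 509/729 = 0.3018

0.3018


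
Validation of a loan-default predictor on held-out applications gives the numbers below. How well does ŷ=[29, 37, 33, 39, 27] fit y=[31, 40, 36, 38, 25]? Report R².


ȳ = 34
SS_res = Σ(y-ŷ)² = 27
SS_tot = Σ(y-ȳ)² = 146
R² = 1 - SS_res/SS_tot = 1 - 0.1849 = 0.8151

0.8151


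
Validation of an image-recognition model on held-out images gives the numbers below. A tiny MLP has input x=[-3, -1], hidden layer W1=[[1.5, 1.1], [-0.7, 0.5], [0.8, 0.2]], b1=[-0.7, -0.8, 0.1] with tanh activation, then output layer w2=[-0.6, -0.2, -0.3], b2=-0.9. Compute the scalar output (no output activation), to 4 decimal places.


z1[0] = (1.5)·(-3) + (1.1)·(-1) - 0.7 = -6.3
z1[1] = (-0.7)·(-3) + (0.5)·(-1) - 0.8 = 0.8
z1[2] = (0.8)·(-3) + (0.2)·(-1) + 0.1 = -2.5
h = tanh(z1) = [-1.0, 0.664, -0.9866]
output = (-0.6)·(-1.0) + (-0.2)·(0.664) + (-0.3)·(-0.9866) - 0.9 = -0.1368

-0.1368


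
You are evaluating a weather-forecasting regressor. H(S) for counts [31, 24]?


Probabilities: [31/55, 24/55] ≈ [0.5636, 0.4364]
H = -((31/55)·log₂(31/55) + (24/55)·log₂(24/55))
  = 0.9883 bits

0.9883 bits


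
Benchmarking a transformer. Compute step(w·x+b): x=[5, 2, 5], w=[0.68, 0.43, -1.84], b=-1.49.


z = (5)·(0.68) + (2)·(0.43) + (5)·(-1.84) - 1.49
  = -6.43
step(z) = 0 (z<0)

0


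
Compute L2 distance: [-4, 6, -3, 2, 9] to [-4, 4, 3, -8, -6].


d = √((-4+ 4)² + (6-4)² + (-3-3)² + (2+ 8)² + (9+ 6)²)
  = √(0 + 4 + 36 + 100 + 225)
  = √365 = 19.105

19.105


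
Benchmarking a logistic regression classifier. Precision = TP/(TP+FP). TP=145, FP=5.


Precision = TP/(TP+FP)
= 145/(145+5)
= 145/150 = 96.67%

96.67%


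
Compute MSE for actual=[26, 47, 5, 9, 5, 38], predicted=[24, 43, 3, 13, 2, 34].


Squared errors: (26-24)²=4, (47-43)²=16, (5-3)²=4, (9-13)²=16, (5-2)²=9, (38-34)²=16
Sum = 65
MSE = 65/6 = 65/6

65/6


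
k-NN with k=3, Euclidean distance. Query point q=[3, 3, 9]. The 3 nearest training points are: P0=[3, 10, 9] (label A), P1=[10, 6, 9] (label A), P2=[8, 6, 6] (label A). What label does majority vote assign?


d(q,P0) = 7.0  (label A)
d(q,P1) = 7.6158  (label A)
d(q,P2) = 6.5574  (label A)
Votes: A=3, B=0
Majority → A

A


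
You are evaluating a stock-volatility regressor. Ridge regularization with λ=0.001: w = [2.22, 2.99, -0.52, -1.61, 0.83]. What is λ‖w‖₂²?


‖w‖₂² = (2.22)² + (2.99)² + (-0.52)² + (-1.61)² + (0.83)²
     = 4.9284 + 8.9401 + 0.2704 + 2.5921 + 0.6889
     = 17.4199
λ·‖w‖₂² = 0.001·17.4199 = 0.01742

0.01742


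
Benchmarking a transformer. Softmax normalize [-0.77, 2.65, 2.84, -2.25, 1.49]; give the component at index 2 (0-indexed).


Exponentials: e^-0.77=0.463, e^2.65=14.154, e^2.84=17.1158, e^-2.25=0.1054, e^1.49=4.4371
Sum = 36.2753
Softmax = [0.0128, 0.3902, 0.4718, 0.0029, 0.1223]
p[2] = 17.1158/36.2753 = 0.4718

0.4718


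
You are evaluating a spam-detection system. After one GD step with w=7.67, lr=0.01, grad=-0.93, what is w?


w_new = w - α·∇
= 7.67 - 0.01·-0.93
= 7.67 + 0.0093
= 7.6793

7.6793


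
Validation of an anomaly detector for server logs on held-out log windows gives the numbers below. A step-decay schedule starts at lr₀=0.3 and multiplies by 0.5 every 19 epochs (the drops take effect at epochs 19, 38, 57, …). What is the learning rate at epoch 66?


n_drops = ⌊66/19⌋ = 3
lr = 0.3·0.5^3 = 0.3·0.125 = 0.0375

0.0375


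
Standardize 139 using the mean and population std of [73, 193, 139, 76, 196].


μ = 135.4, σ = 53.7126
z = (139 - 135.4)/53.7126 = 0.067

0.067


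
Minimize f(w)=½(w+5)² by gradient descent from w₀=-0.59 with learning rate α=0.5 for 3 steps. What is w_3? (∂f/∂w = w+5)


step 1: grad = -0.59+5 = 4.41; w = -0.59 - 0.5·(4.41) = -2.795
step 2: grad = -2.795+5 = 2.205; w = -2.795 - 0.5·(2.205) = -3.8975
step 3: grad = -3.8975+5 = 1.1025; w = -3.8975 - 0.5·(1.1025) = -4.44875

-4.44875


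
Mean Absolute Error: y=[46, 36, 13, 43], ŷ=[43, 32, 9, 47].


Absolute errors: |46-43|=3, |36-32|=4, |13-9|=4, |43-47|=4
Sum = 15
MAE = 15/4 = 15/4

15/4


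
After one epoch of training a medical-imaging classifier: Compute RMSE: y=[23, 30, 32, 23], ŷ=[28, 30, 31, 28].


MSE = 51/4 = 12.75
RMSE = √(51/4) = 3.5707

3.5707


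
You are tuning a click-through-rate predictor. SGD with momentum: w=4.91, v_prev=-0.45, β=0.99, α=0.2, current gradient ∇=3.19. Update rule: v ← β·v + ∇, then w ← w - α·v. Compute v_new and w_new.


v_new = 0.99·-0.45 + 3.19 = -0.4455 + 3.19 = 2.7445
w_new = 4.91 - 0.2·2.7445 = 4.91 - 0.5489 = 4.3611

v_new=2.7445, w_new=4.3611


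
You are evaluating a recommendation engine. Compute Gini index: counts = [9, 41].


Probabilities: [9/50, 41/50] ≈ [0.18, 0.82]
Σpᵢ² = (81 + 1681)/50² = 1762/2500
Gini = 1 - Σpᵢ² = 1 - 1762/2500 = 0.2952

0.2952


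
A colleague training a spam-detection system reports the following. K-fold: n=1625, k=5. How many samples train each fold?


Fold size = 1625/5 = 325
Training per fold = 1625 - 325 = 1300

1300


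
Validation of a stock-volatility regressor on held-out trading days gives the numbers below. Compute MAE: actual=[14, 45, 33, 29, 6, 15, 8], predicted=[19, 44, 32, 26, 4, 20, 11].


Absolute errors: |14-19|=5, |45-44|=1, |33-32|=1, |29-26|=3, |6-4|=2, |15-20|=5, |8-11|=3
Sum = 20
MAE = 20/7 = 20/7

20/7


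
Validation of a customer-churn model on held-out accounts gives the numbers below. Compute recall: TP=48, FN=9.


Recall = TP/(TP+FN)
= 48/(48+9)
= 48/57 = 84.21%

84.21%


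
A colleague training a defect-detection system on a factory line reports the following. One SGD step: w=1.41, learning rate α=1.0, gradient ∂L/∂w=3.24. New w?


w_new = w - α·∇
= 1.41 - 1.0·3.24
= 1.41 - 3.24
= -1.83

-1.83


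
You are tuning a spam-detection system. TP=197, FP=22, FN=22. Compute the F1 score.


Precision = 197/219 = 0.8995
Recall = 197/219 = 0.8995
F1 = 2·P·R/(P+R) = 2·TP/(2·TP+FP+FN) = 394/(394+22+22) = 394/438 = 0.8995

0.8995


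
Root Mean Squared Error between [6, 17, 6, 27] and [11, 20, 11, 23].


MSE = 75/4 = 18.75
RMSE = √(75/4) = 4.3301

4.3301


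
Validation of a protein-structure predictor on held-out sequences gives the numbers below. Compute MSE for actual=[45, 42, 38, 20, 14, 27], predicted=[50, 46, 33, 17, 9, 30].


Squared errors: (45-50)²=25, (42-46)²=16, (38-33)²=25, (20-17)²=9, (14-9)²=25, (27-30)²=9
Sum = 109
MSE = 109/6 = 109/6

109/6


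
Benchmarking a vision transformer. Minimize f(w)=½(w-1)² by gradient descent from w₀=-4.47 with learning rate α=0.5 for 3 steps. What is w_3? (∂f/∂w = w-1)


step 1: grad = -4.47-1 = -5.47; w = -4.47 - 0.5·(-5.47) = -1.735
step 2: grad = -1.735-1 = -2.735; w = -1.735 - 0.5·(-2.735) = -0.3675
step 3: grad = -0.3675-1 = -1.3675; w = -0.3675 - 0.5·(-1.3675) = 0.31625

0.31625


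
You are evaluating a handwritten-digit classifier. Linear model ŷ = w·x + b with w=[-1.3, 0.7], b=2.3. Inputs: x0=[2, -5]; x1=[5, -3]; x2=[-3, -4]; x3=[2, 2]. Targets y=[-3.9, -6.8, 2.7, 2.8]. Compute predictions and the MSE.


ŷ0 = (-1.3)·(2) + (0.7)·(-5) + 2.3 = -3.8
ŷ1 = (-1.3)·(5) + (0.7)·(-3) + 2.3 = -6.3
ŷ2 = (-1.3)·(-3) + (0.7)·(-4) + 2.3 = 3.4
ŷ3 = (-1.3)·(2) + (0.7)·(2) + 2.3 = 1.1
errors² = [0.01, 0.25, 0.49, 2.89]
MSE = 3.6400/4 = 0.91

0.91


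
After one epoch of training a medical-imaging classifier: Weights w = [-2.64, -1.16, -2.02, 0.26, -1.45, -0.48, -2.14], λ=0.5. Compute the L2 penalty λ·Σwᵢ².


‖w‖₂² = (-2.64)² + (-1.16)² + (-2.02)² + (0.26)² + (-1.45)² + (-0.48)² + (-2.14)²
     = 6.9696 + 1.3456 + 4.0804 + 0.0676 + 2.1025 + 0.2304 + 4.5796
     = 19.3757
λ·‖w‖₂² = 0.5·19.3757 = 9.68785

9.68785


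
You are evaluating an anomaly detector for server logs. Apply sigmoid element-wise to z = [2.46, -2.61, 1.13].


σ(2.46) = 1/(1+e^-2.46) = 0.9213
σ(-2.61) = 1/(1+e^2.61) = 0.0685
σ(1.13) = 1/(1+e^-1.13) = 0.7558
result = [0.9213, 0.0685, 0.7558]

[0.9213, 0.0685, 0.7558]


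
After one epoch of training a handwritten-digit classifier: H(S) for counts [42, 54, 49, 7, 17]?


Probabilities: [42/169, 54/169, 49/169, 7/169, 17/169] ≈ [0.2485, 0.3195, 0.2899, 0.0414, 0.1006]
H = -((42/169)·log₂(42/169) + (54/169)·log₂(54/169) + (49/169)·log₂(49/169) + (7/169)·log₂(7/169) + (17/169)·log₂(17/169))
  = 2.0666 bits

2.0666 bits
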